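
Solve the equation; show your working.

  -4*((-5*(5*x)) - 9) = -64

Step 1. [-4*((-5*(5*x)) - 9) = -64] -4 out front; divide by -4 ⇒ div: (-5*(5*x)) - 9 = 16.
Step 2. [(-5*(5*x)) - 9 = 16] add 9: x sits inside (… - 9). So sub: -5*(5*x) = 25.
Step 3. [-5*(5*x) = 25] -5·(inner) — divide through by -5 ⇒ div: 5*x = -5.
Step 4. [5*x = -5] 5 out front; divide by 5, so div: x = -1.

Answer: x ∈ {-1}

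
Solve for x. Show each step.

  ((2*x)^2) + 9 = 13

Step 1. [((2*x)^2) + 9 = 13] +9 is outermost — subtract 9 both sides. So sub: (2*x)^2 = 4.
Step 2. [(2*x)^2 = 4] 4 ≥ 0, LHS is (·)² — take ±√ ⇒ sqrt: 2*x = 2 or -2.
Step 3. [2*x = 2 or -2] 2 out front; divide by 2, so div: x = 1 or -1.

Answer: x ∈ {-1, 1}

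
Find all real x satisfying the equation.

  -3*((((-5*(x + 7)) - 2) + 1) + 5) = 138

Step 1. [-3*((((-5*(x + 7)) - 2) + 1) + 5) = 138] -3·(inner) — divide through by -3, so div: (((-5*(x + 7)) - 2) + 1) + 5 = -46.
Step 2. [(((-5*(x + 7)) - 2) + 1) + 5 = -46] 5 comes off first (subtract 5). So sub: ((-5*(x + 7)) - 2) + 1 = -51.
Step 3. [((-5*(x + 7)) - 2) + 1 = -51] the outer +1 inverts by subtracting 1, so sub: (-5*(x + 7)) - 2 = -52.
Step 4. [(-5*(x + 7)) - 2 = -52] peel the -2: add 2 from each side, so sub: -5*(x + 7) = -50.
Step 5. [-5*(x + 7) = -50] leading coefficient -5: divide by -5, so div: x + 7 = 10.
Step 6. [x + 7 = 10] subtract 7: x sits inside (… + 7), so sub: x = 3.

Answer: x ∈ {3}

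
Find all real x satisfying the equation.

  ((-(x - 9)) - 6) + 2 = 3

Step 1. [((-(x - 9)) - 6) + 2 = 3] +2 is outermost — subtract 2 both sides, so sub: (-(x - 9)) - 6 = 1.
Step 2. [(-(x - 9)) - 6 = 1] add 6: x sits inside (… - 6), so sub: -(x - 9) = 7.
Step 3. [-(x - 9) = 7] flip signs both sides. So neg: x - 9 = -7.
Step 4. [x - 9 = -7] the outer -9 inverts by adding 9. So sub: x = 2.

Answer: x ∈ {2}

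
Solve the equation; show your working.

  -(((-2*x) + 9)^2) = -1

Step 1. [-(((-2*x) + 9)^2) = -1] LHS negated; negate both sides ⇒ neg: ((-2*x) + 9)^2 = 1.
Step 2. [((-2*x) + 9)^2 = 1] √ both sides: 1 ≥ 0 gives two branches. So sqrt: (-2*x) + 9 = 1 or -1.
Step 3. [(-2*x) + 9 = 1 or -1] subtract 9: x sits inside (… + 9). So sub: -2*x = -8 or -10.
Step 4. [-2*x = -8 or -10] -2·(inner) — divide through by -2, so div: x = 4 or 5.

Answer: x ∈ {4, 5}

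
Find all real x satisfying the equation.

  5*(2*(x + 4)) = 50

Step 1. [5*(2*(x + 4)) = 50] 5·(inner) — divide through by 5, so div: 2*(x + 4) = 10.
Step 2. [2*(x + 4) = 10] divide by the outer 2. So div: x + 4 = 5.
Step 3. [x + 4 = 5] the outer +4 inverts by subtracting 4 ⇒ sub: x = 1.

Answer: x ∈ {1}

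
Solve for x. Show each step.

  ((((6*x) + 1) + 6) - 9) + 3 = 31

Step 1. [((((6*x) + 1) + 6) - 9) + 3 = 31] subtract 3: x sits inside (… + 3). So sub: (((6*x) + 1) + 6) - 9 = 28.
Step 2. [(((6*x) + 1) + 6) - 9 = 28] 9 comes off first (add 9). So sub: ((6*x) + 1) + 6 = 37.
Step 3. [((6*x) + 1) + 6 = 37] subtract 6: x sits inside (… + 6). So sub: (6*x) + 1 = 31.
Step 4. [(6*x) + 1 = 31] +1 is outermost — subtract 1 both sides. So sub: 6*x = 30.
Step 5. [6*x = 30] 6·(inner) — divide through by 6. So div: x = 5.

Answer: x ∈ {5}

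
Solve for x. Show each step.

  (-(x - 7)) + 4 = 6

Step 1. [(-(x - 7)) + 4 = 6] the outer +4 inverts by subtracting 4, so sub: -(x - 7) = 2.
Step 2. [-(x - 7) = 2] flip signs both sides ⇒ neg: x - 7 = -2.
Step 3. [x - 7 = -2] peel the -7: add 7 from each side ⇒ sub: x = 5.

Answer: x ∈ {5}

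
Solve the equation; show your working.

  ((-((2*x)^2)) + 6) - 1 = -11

Step 1. [((-((2*x)^2)) + 6) - 1 = -11] the outer -1 inverts by adding 1. So sub: (-((2*x)^2)) + 6 = -10.
Step 2. [(-((2*x)^2)) + 6 = -10] the outer +6 inverts by subtracting 6. So sub: -((2*x)^2) = -16.
Step 3. [-((2*x)^2) = -16] leading − — multiply by −1, so neg: (2*x)^2 = 16.
Step 4. [(2*x)^2 = 16] √ both sides: 16 ≥ 0 gives two branches, so sqrt: 2*x = 4 or -4.
Step 5. [2*x = 4 or -4] 2 out front; divide by 2 ⇒ div: x = 2 or -2.

Answer: x ∈ {-2, 2}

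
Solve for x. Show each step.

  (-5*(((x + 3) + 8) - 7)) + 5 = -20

Step 1. [(-5*(((x + 3) + 8) - 7)) + 5 = -20] common factor -5 (LHS and -20) — divide through, so factor: (((x + 3) + 8) - 7) - 1 = 4.
Step 2. [(((x + 3) + 8) - 7) - 1 = 4] -1 is outermost — add 1 both sides ⇒ sub: ((x + 3) + 8) - 7 = 5.
Step 3. [((x + 3) + 8) - 7 = 5] 7 comes off first (add 7) ⇒ sub: (x + 3) + 8 = 12.
Step 4. [(x + 3) + 8 = 12] the outer +8 inverts by subtracting 8, so sub: x + 3 = 4.
Step 5. [x + 3 = 4] 3 comes off first (subtract 3), so sub: x = 1.

Answer: x ∈ {1}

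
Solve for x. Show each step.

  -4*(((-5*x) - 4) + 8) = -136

Step 1. [-4*(((-5*x) - 4) + 8) = -136] divide by the outer -4, so div: ((-5*x) - 4) + 8 = 34.
Step 2. [((-5*x) - 4) + 8 = 34] peel the +8: subtract 8 from each side ⇒ sub: (-5*x) - 4 = 26.
Step 3. [(-5*x) - 4 = 26] the outer -4 inverts by adding 4 ⇒ sub: -5*x = 30.
Step 4. [-5*x = 30] -5·(inner) — divide through by -5 ⇒ div: x = -6.

Answer: x ∈ {-6}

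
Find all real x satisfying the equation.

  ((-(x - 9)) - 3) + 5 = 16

Step 1. [((-(x - 9)) - 3) + 5 = 16] the outer +5 inverts by subtracting 5 ⇒ sub: (-(x - 9)) - 3 = 11.
Step 2. [(-(x - 9)) - 3 = 11] the outer -3 inverts by adding 3, so sub: -(x - 9) = 14.
Step 3. [-(x - 9) = 14] leading − — multiply by −1. So neg: x - 9 = -14.
Step 4. [x - 9 = -14] the outer -9 inverts by adding 9, so sub: x = -5.

Answer: x ∈ {-5}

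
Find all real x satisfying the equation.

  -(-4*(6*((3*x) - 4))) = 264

Step 1. [-(-4*(6*((3*x) - 4))) = 264] leading − — multiply by −1, so neg: -4*(6*((3*x) - 4)) = -264.
Step 2. [-4*(6*((3*x) - 4)) = -264] divide by the outer -4, so div: 6*((3*x) - 4) = 66.
Step 3. [6*((3*x) - 4) = 66] 6 out front; divide by 6 ⇒ div: (3*x) - 4 = 11.
Step 4. [(3*x) - 4 = 11] the outer -4 inverts by adding 4, so sub: 3*x = 15.
Step 5. [3*x = 15] leading coefficient 3: divide by 3, so div: x = 5.

Answer: x ∈ {5}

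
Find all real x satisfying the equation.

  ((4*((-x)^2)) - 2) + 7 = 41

Step 1. [((4*((-x)^2)) - 2) + 7 = 41] 7 comes off first (subtract 7) ⇒ sub: (4*((-x)^2)) - 2 = 34.
Step 2. [(4*((-x)^2)) - 2 = 34] peel the -2: add 2 from each side ⇒ sub: 4*((-x)^2) = 36.
Step 3. [4*((-x)^2) = 36] leading coefficient 4: divide by 4, so div: (-x)^2 = 9.
Step 4. [(-x)^2 = 9] LHS squared, RHS 9 ≥ 0: apply √ (±) ⇒ sqrt: -x = 3 or -3.
Step 5. [-x = 3 or -3] flip signs both sides, so neg: x = -3 or 3.

Answer: x ∈ {-3, 3}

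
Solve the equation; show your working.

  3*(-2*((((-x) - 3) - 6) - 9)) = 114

Step 1. [3*(-2*((((-x) - 3) - 6) - 9)) = 114] LHS = 3·(…); ÷3 both sides ⇒ div: -2*((((-x) - 3) - 6) - 9) = 38.
Step 2. [-2*((((-x) - 3) - 6) - 9) = 38] -2 out front; divide by -2. So div: (((-x) - 3) - 6) - 9 = -19.
Step 3. [(((-x) - 3) - 6) - 9 = -19] -9 is outermost — add 9 both sides, so sub: ((-x) - 3) - 6 = -10.
Step 4. [((-x) - 3) - 6 = -10] peel the -6: add 6 from each side. So sub: (-x) - 3 = -4.
Step 5. [(-x) - 3 = -4] peel the -3: add 3 from each side ⇒ sub: -x = -1.
Step 6. [-x = -1] flip signs both sides ⇒ neg: x = 1.

Answer: x ∈ {1}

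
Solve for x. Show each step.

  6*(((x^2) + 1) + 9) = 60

Step 1. [6*(((x^2) + 1) + 9) = 60] 6·(inner) — divide through by 6 ⇒ div: ((x^2) + 1) + 9 = 10.
Step 2. [((x^2) + 1) + 9 = 10] +9 is outermost — subtract 9 both sides. So sub: (x^2) + 1 = 1.
Step 3. [(x^2) + 1 = 1] +1 is outermost — subtract 1 both sides ⇒ sub: x^2 = 0.
Step 4. [x^2 = 0] LHS squared, RHS 0 ≥ 0: apply √ (±). So sqrt: x = 0.

Answer: x ∈ {0}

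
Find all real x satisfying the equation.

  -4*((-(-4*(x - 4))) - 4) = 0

Step 1. [-4*((-(-4*(x - 4))) - 4) = 0] -4 out front; divide by -4. So div: (-(-4*(x - 4))) - 4 = 0.
Step 2. [(-(-4*(x - 4))) - 4 = 0] the outer -4 inverts by adding 4. So sub: -(-4*(x - 4)) = 4.
Step 3. [-(-4*(x - 4)) = 4] leading − — multiply by −1. So neg: -4*(x - 4) = -4.
Step 4. [-4*(x - 4) = -4] -4·(inner) — divide through by -4, so div: x - 4 = 1.
Step 5. [x - 4 = 1] -4 is outermost — add 4 both sides. So sub: x = 5.

Answer: x ∈ {5}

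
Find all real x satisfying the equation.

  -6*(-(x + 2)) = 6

Step 1. [-6*(-(x + 2)) = 6] leading coefficient -6: divide by -6. So div: -(x + 2) = -1.
Step 2. [-(x + 2) = -1] flip signs both sides ⇒ neg: x + 2 = 1.
Step 3. [x + 2 = 1] +2 is outermost — subtract 2 both sides, so sub: x = -1.

Answer: x ∈ {-1}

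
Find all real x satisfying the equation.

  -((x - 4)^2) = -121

Step 1. [-((x - 4)^2) = -121] LHS negated; negate both sides, so neg: (x - 4)^2 = 121.
Step 2. [(x - 4)^2 = 121] √ both sides: 121 ≥ 0 gives two branches. So sqrt: x - 4 = 11 or -11.
Step 3. [x - 4 = 11 or -11] add 4: x sits inside (… - 4), so sub: x = 15 or -7.

Answer: x ∈ {-7, 15}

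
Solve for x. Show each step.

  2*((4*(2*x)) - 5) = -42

Step 1. [2*((4*(2*x)) - 5) = -42] LHS = 2·(…); ÷2 both sides, so div: (4*(2*x)) - 5 = -21.
Step 2. [(4*(2*x)) - 5 = -21] peel the -5: add 5 from each side. So sub: 4*(2*x) = -16.
Step 3. [4*(2*x) = -16] leading coefficient 4: divide by 4. So div: 2*x = -4.
Step 4. [2*x = -4] 2 out front; divide by 2, so div: x = -2.

Answer: x ∈ {-2}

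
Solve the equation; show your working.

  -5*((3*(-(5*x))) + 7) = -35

Step 1. [-5*((3*(-(5*x))) + 7) = -35] divide by the outer -5. So div: (3*(-(5*x))) + 7 = 7.
Step 2. [(3*(-(5*x))) + 7 = 7] subtract 7: x sits inside (… + 7) ⇒ sub: 3*(-(5*x)) = 0.
Step 3. [3*(-(5*x)) = 0] 3 out front; divide by 3 ⇒ div: -(5*x) = 0.
Step 4. [-(5*x) = 0] flip signs both sides. So neg: 5*x = 0.
Step 5. [5*x = 0] 5·(inner) — divide through by 5. So div: x = 0.

Answer: x ∈ {0}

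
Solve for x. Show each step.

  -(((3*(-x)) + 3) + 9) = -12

Step 1. [-(((3*(-x)) + 3) + 9) = -12] LHS negated; negate both sides ⇒ neg: ((3*(-x)) + 3) + 9 = 12.
Step 2. [((3*(-x)) + 3) + 9 = 12] subtract 9: x sits inside (… + 9), so sub: (3*(-x)) + 3 = 3.
Step 3. [(3*(-x)) + 3 = 3] 3 comes off first (subtract 3), so sub: 3*(-x) = 0.
Step 4. [3*(-x) = 0] 3·(inner) — divide through by 3, so div: -x = 0.
Step 5. [-x = 0] leading − — multiply by −1. So neg: x = 0.

Answer: x ∈ {0}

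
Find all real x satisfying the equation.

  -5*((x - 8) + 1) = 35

Step 1. [-5*((x - 8) + 1) = 35] divide by the outer -5. So div: (x - 8) + 1 = -7.
Step 2. [(x - 8) + 1 = -7] the outer +1 inverts by subtracting 1 ⇒ sub: x - 8 = -8.
Step 3. [x - 8 = -8] peel the -8: add 8 from each side ⇒ sub: x = 0.

Answer: x ∈ {0}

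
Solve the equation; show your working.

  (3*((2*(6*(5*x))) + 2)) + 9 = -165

Step 1. [(3*((2*(6*(5*x))) + 2)) + 9 = -165] 3 | LHS and 3 | -165: pull 3 out. So factor: ((2*(6*(5*x))) + 2) + 3 = -55.
Step 2. [((2*(6*(5*x))) + 2) + 3 = -55] peel the +3: subtract 3 from each side. So sub: (2*(6*(5*x))) + 2 = -58.
Step 3. [(2*(6*(5*x))) + 2 = -58] 2 divides every term; factor it out ⇒ factor: (6*(5*x)) + 1 = -29.
Step 4. [(6*(5*x)) + 1 = -29] peel the +1: subtract 1 from each side ⇒ sub: 6*(5*x) = -30.
Step 5. [6*(5*x) = -30] divide by the outer 6, so div: 5*x = -5.
Step 6. [5*x = -5] 5 out front; divide by 5 ⇒ div: x = -1.

Answer: x ∈ {-1}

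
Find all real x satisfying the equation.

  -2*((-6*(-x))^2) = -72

Step 1. [-2*((-6*(-x))^2) = -72] -2 out front; divide by -2. So div: (-6*(-x))^2 = 36.
Step 2. [(-6*(-x))^2 = 36] √ both sides: 36 ≥ 0 gives two branches. So sqrt: -6*(-x) = 6 or -6.
Step 3. [-6*(-x) = 6 or -6] LHS = -6·(…); ÷-6 both sides, so div: -x = -1 or 1.
Step 4. [-x = -1 or 1] flip signs both sides. So neg: x = 1 or -1.

Answer: x ∈ {-1, 1}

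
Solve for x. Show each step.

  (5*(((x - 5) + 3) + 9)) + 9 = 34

Step 1. [(5*(((x - 5) + 3) + 9)) + 9 = 34] subtract 9: x sits inside (… + 9) ⇒ sub: 5*(((x - 5) + 3) + 9) = 25.
Step 2. [5*(((x - 5) + 3) + 9) = 25] LHS = 5·(…); ÷5 both sides. So div: ((x - 5) + 3) + 9 = 5.
Step 3. [((x - 5) + 3) + 9 = 5] peel the +9: subtract 9 from each side. So sub: (x - 5) + 3 = -4.
Step 4. [(x - 5) + 3 = -4] +3 is outermost — subtract 3 both sides, so sub: x - 5 = -7.
Step 5. [x - 5 = -7] -5 is outermost — add 5 both sides ⇒ sub: x = -2.

Answer: x ∈ {-2}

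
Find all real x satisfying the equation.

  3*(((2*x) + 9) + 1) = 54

Step 1. [3*(((2*x) + 9) + 1) = 54] LHS = 3·(…); ÷3 both sides, so div: ((2*x) + 9) + 1 = 18.
Step 2. [((2*x) + 9) + 1 = 18] subtract 1: x sits inside (… + 1) ⇒ sub: (2*x) + 9 = 17.
Step 3. [(2*x) + 9 = 17] 9 comes off first (subtract 9), so sub: 2*x = 8.
Step 4. [2*x = 8] LHS = 2·(…); ÷2 both sides ⇒ div: x = 4.

Answer: x ∈ {4}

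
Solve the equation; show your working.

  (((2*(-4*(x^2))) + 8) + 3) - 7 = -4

Step 1. [(((2*(-4*(x^2))) + 8) + 3) - 7 = -4] the outer -7 inverts by adding 7, so sub: ((2*(-4*(x^2))) + 8) + 3 = 3.
Step 2. [((2*(-4*(x^2))) + 8) + 3 = 3] peel the +3: subtract 3 from each side, so sub: (2*(-4*(x^2))) + 8 = 0.
Step 3. [(2*(-4*(x^2))) + 8 = 0] common factor 2 (LHS and 0) — divide through, so factor: (-4*(x^2)) + 4 = 0.
Step 4. [(-4*(x^2)) + 4 = 0] -4 divides every term; factor it out, so factor: (x^2) - 1 = 0.
Step 5. [(x^2) - 1 = 0] 1 comes off first (add 1). So sub: x^2 = 1.
Step 6. [x^2 = 1] √ both sides: 1 ≥ 0 gives two branches ⇒ sqrt: x = 1 or -1.

Answer: x ∈ {-1, 1}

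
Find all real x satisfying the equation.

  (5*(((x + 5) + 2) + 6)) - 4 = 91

Step 1. [(5*(((x + 5) + 2) + 6)) - 4 = 91] 4 comes off first (add 4). So sub: 5*(((x + 5) + 2) + 6) = 95.
Step 2. [5*(((x + 5) + 2) + 6) = 95] LHS = 5·(…); ÷5 both sides. So div: ((x + 5) + 2) + 6 = 19.
Step 3. [((x + 5) + 2) + 6 = 19] the outer +6 inverts by subtracting 6, so sub: (x + 5) + 2 = 13.
Step 4. [(x + 5) + 2 = 13] +2 is outermost — subtract 2 both sides, so sub: x + 5 = 11.
Step 5. [x + 5 = 11] subtract 5: x sits inside (… + 5) ⇒ sub: x = 6.

Answer: x ∈ {6}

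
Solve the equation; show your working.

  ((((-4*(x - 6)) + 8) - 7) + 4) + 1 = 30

Step 1. [((((-4*(x - 6)) + 8) - 7) + 4) + 1 = 30] 1 comes off first (subtract 1) ⇒ sub: (((-4*(x - 6)) + 8) - 7) + 4 = 29.
Step 2. [(((-4*(x - 6)) + 8) - 7) + 4 = 29] +4 is outermost — subtract 4 both sides ⇒ sub: ((-4*(x - 6)) + 8) - 7 = 25.
Step 3. [((-4*(x - 6)) + 8) - 7 = 25] 7 comes off first (add 7), so sub: (-4*(x - 6)) + 8 = 32.
Step 4. [(-4*(x - 6)) + 8 = 32] -4 | LHS and -4 | 32: pull -4 out. So factor: (x - 6) - 2 = -8.
Step 5. [(x - 6) - 2 = -8] peel the -2: add 2 from each side ⇒ sub: x - 6 = -6.
Step 6. [x - 6 = -6] peel the -6: add 6 from each side. So sub: x = 0.

Answer: x ∈ {0}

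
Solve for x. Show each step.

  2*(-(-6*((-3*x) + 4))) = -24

Step 1. [2*(-(-6*((-3*x) + 4))) = -24] divide by the outer 2. So div: -(-6*((-3*x) + 4)) = -12.
Step 2. [-(-6*((-3*x) + 4)) = -12] flip signs both sides. So neg: -6*((-3*x) + 4) = 12.
Step 3. [-6*((-3*x) + 4) = 12] LHS = -6·(…); ÷-6 both sides ⇒ div: (-3*x) + 4 = -2.
Step 4. [(-3*x) + 4 = -2] peel the +4: subtract 4 from each side. So sub: -3*x = -6.
Step 5. [-3*x = -6] -3·(inner) — divide through by -3, so div: x = 2.

Answer: x ∈ {2}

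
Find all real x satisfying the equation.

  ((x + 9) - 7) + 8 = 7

Step 1. [((x + 9) - 7) + 8 = 7] peel the +8: subtract 8 from each side, so sub: (x + 9) - 7 = -1.
Step 2. [(x + 9) - 7 = -1] -7 is outermost — add 7 both sides ⇒ sub: x + 9 = 6.
Step 3. [x + 9 = 6] the outer +9 inverts by subtracting 9 ⇒ sub: x = -3.

Answer: x ∈ {-3}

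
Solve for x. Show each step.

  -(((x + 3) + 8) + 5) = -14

Step 1. [-(((x + 3) + 8) + 5) = -14] leading − — multiply by −1. So neg: ((x + 3) + 8) + 5 = 14.
Step 2. [((x + 3) + 8) + 5 = 14] +5 is outermost — subtract 5 both sides, so sub: (x + 3) + 8 = 9.
Step 3. [(x + 3) + 8 = 9] subtract 8: x sits inside (… + 8). So sub: x + 3 = 1.
Step 4. [x + 3 = 1] subtract 3: x sits inside (… + 3). So sub: x = -2.

Answer: x ∈ {-2}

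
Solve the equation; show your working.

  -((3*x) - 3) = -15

Step 1. [-((3*x) - 3) = -15] leading − — multiply by −1, so neg: (3*x) - 3 = 15.
Step 2. [(3*x) - 3 = 15] -3 is outermost — add 3 both sides. So sub: 3*x = 18.
Step 3. [3*x = 18] LHS = 3·(…); ÷3 both sides ⇒ div: x = 6.

Answer: x ∈ {6}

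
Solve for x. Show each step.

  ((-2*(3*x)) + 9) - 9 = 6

Step 1. [((-2*(3*x)) + 9) - 9 = 6] -9 is outermost — add 9 both sides, so sub: (-2*(3*x)) + 9 = 15.
Step 2. [(-2*(3*x)) + 9 = 15] the outer +9 inverts by subtracting 9 ⇒ sub: -2*(3*x) = 6.
Step 3. [-2*(3*x) = 6] -2·(inner) — divide through by -2. So div: 3*x = -3.
Step 4. [3*x = -3] 3·(inner) — divide through by 3. So div: x = -1.

Answer: x ∈ {-1}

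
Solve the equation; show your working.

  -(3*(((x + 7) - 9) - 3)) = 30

Step 1. [-(3*(((x + 7) - 9) - 3)) = 30] leading − — multiply by −1. So neg: 3*(((x + 7) - 9) - 3) = -30.
Step 2. [3*(((x + 7) - 9) - 3) = -30] divide by the outer 3. So div: ((x + 7) - 9) - 3 = -10.
Step 3. [((x + 7) - 9) - 3 = -10] add 3: x sits inside (… - 3) ⇒ sub: (x + 7) - 9 = -7.
Step 4. [(x + 7) - 9 = -7] 9 comes off first (add 9). So sub: x + 7 = 2.
Step 5. [x + 7 = 2] 7 comes off first (subtract 7), so sub: x = -5.

Answer: x ∈ {-5}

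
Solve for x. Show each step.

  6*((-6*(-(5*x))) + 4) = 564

Step 1. [6*((-6*(-(5*x))) + 4) = 564] divide by the outer 6 ⇒ div: (-6*(-(5*x))) + 4 = 94.
Step 2. [(-6*(-(5*x))) + 4 = 94] the outer +4 inverts by subtracting 4. So sub: -6*(-(5*x)) = 90.
Step 3. [-6*(-(5*x)) = 90] leading coefficient -6: divide by -6. So div: -(5*x) = -15.
Step 4. [-(5*x) = -15] flip signs both sides, so neg: 5*x = 15.
Step 5. [5*x = 15] 5 out front; divide by 5 ⇒ div: x = 3.

Answer: x ∈ {3}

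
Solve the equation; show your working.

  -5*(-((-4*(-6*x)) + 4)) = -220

Step 1. [-5*(-((-4*(-6*x)) + 4)) = -220] divide by the outer -5, so div: -((-4*(-6*x)) + 4) = 44.
Step 2. [-((-4*(-6*x)) + 4) = 44] flip signs both sides ⇒ neg: (-4*(-6*x)) + 4 = -44.
Step 3. [(-4*(-6*x)) + 4 = -44] +4 is outermost — subtract 4 both sides ⇒ sub: -4*(-6*x) = -48.
Step 4. [-4*(-6*x) = -48] LHS = -4·(…); ÷-4 both sides ⇒ div: -6*x = 12.
Step 5. [-6*x = 12] LHS = -6·(…); ÷-6 both sides ⇒ div: x = -2.

Answer: x ∈ {-2}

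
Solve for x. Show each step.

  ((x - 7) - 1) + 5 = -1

Step 1. [((x - 7) - 1) + 5 = -1] the outer +5 inverts by subtracting 5. So sub: (x - 7) - 1 = -6.
Step 2. [(x - 7) - 1 = -6] the outer -1 inverts by adding 1, so sub: x - 7 = -5.
Step 3. [x - 7 = -5] add 7: x sits inside (… - 7). So sub: x = 2.

Answer: x ∈ {2}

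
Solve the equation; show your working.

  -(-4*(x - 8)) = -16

Step 1. [-(-4*(x - 8)) = -16] LHS negated; negate both sides ⇒ neg: -4*(x - 8) = 16.
Step 2. [-4*(x - 8) = 16] divide by the outer -4. So div: x - 8 = -4.
Step 3. [x - 8 = -4] the outer -8 inverts by adding 8 ⇒ sub: x = 4.

Answer: x ∈ {4}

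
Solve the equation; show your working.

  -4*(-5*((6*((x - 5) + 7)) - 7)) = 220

Step 1. [-4*(-5*((6*((x - 5) + 7)) - 7)) = 220] divide by the outer -4 ⇒ div: -5*((6*((x - 5) + 7)) - 7) = -55.
Step 2. [-5*((6*((x - 5) + 7)) - 7) = -55] divide by the outer -5 ⇒ div: (6*((x - 5) + 7)) - 7 = 11.
Step 3. [(6*((x - 5) + 7)) - 7 = 11] 7 comes off first (add 7) ⇒ sub: 6*((x - 5) + 7) = 18.
Step 4. [6*((x - 5) + 7) = 18] 6·(inner) — divide through by 6 ⇒ div: (x - 5) + 7 = 3.
Step 5. [(x - 5) + 7 = 3] peel the +7: subtract 7 from each side, so sub: x - 5 = -4.
Step 6. [x - 5 = -4] peel the -5: add 5 from each side. So sub: x = 1.

Answer: x ∈ {1}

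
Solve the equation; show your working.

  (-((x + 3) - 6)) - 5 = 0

Step 1. [(-((x + 3) - 6)) - 5 = 0] peel the -5: add 5 from each side, so sub: -((x + 3) - 6) = 5.
Step 2. [-((x + 3) - 6) = 5] LHS negated; negate both sides ⇒ neg: (x + 3) - 6 = -5.
Step 3. [(x + 3) - 6 = -5] peel the -6: add 6 from each side. So sub: x + 3 = 1.
Step 4. [x + 3 = 1] subtract 3: x sits inside (… + 3), so sub: x = -2.

Answer: x ∈ {-2}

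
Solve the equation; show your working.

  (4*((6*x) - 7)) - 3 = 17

Step 1. [(4*((6*x) - 7)) - 3 = 17] the outer -3 inverts by adding 3. So sub: 4*((6*x) - 7) = 20.
Step 2. [4*((6*x) - 7) = 20] 4 out front; divide by 4 ⇒ div: (6*x) - 7 = 5.
Step 3. [(6*x) - 7 = 5] -7 is outermost — add 7 both sides, so sub: 6*x = 12.
Step 4. [6*x = 12] leading coefficient 6: divide by 6 ⇒ div: x = 2.

Answer: x ∈ {2}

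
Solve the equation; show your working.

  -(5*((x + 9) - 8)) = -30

Step 1. [-(5*((x + 9) - 8)) = -30] flip signs both sides, so neg: 5*((x + 9) - 8) = 30.
Step 2. [5*((x + 9) - 8) = 30] divide by the outer 5, so div: (x + 9) - 8 = 6.
Step 3. [(x + 9) - 8 = 6] add 8: x sits inside (… - 8), so sub: x + 9 = 14.
Step 4. [x + 9 = 14] the outer +9 inverts by subtracting 9 ⇒ sub: x = 5.

Answer: x ∈ {5}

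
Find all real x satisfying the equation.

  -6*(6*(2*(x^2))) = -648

Step 1. [-6*(6*(2*(x^2))) = -648] leading coefficient -6: divide by -6. So div: 6*(2*(x^2)) = 108.
Step 2. [6*(2*(x^2)) = 108] divide by the outer 6. So div: 2*(x^2) = 18.
Step 3. [2*(x^2) = 18] 2 out front; divide by 2, so div: x^2 = 9.
Step 4. [x^2 = 9] LHS squared, RHS 9 ≥ 0: apply √ (±). So sqrt: x = 3 or -3.

Answer: x ∈ {-3, 3}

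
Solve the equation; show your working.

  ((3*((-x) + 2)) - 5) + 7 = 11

Step 1. [((3*((-x) + 2)) - 5) + 7 = 11] subtract 7: x sits inside (… + 7), so sub: (3*((-x) + 2)) - 5 = 4.
Step 2. [(3*((-x) + 2)) - 5 = 4] -5 is outermost — add 5 both sides. So sub: 3*((-x) + 2) = 9.
Step 3. [3*((-x) + 2) = 9] 3·(inner) — divide through by 3. So div: (-x) + 2 = 3.
Step 4. [(-x) + 2 = 3] 2 comes off first (subtract 2). So sub: -x = 1.
Step 5. [-x = 1] flip signs both sides ⇒ neg: x = -1.

Answer: x ∈ {-1}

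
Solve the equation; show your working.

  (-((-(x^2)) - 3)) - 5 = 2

Step 1. [(-((-(x^2)) - 3)) - 5 = 2] the outer -5 inverts by adding 5. So sub: -((-(x^2)) - 3) = 7.
Step 2. [-((-(x^2)) - 3) = 7] leading − — multiply by −1 ⇒ neg: (-(x^2)) - 3 = -7.
Step 3. [(-(x^2)) - 3 = -7] peel the -3: add 3 from each side, so sub: -(x^2) = -4.
Step 4. [-(x^2) = -4] LHS negated; negate both sides. So neg: x^2 = 4.
Step 5. [x^2 = 4] √ both sides: 4 ≥ 0 gives two branches. So sqrt: x = 2 or -2.

Answer: x ∈ {-2, 2}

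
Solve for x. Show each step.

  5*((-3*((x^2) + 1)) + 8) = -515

Step 1. [5*((-3*((x^2) + 1)) + 8) = -515] leading coefficient 5: divide by 5. So div: (-3*((x^2) + 1)) + 8 = -103.
Step 2. [(-3*((x^2) + 1)) + 8 = -103] peel the +8: subtract 8 from each side, so sub: -3*((x^2) + 1) = -111.
Step 3. [-3*((x^2) + 1) = -111] -3·(inner) — divide through by -3, so div: (x^2) + 1 = 37.
Step 4. [(x^2) + 1 = 37] 1 comes off first (subtract 1) ⇒ sub: x^2 = 36.
Step 5. [x^2 = 36] 36 ≥ 0, LHS is (·)² — take ±√. So sqrt: x = 6 or -6.

Answer: x ∈ {-6, 6}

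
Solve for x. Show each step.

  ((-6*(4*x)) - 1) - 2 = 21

Step 1. [((-6*(4*x)) - 1) - 2 = 21] -2 is outermost — add 2 both sides ⇒ sub: (-6*(4*x)) - 1 = 23.
Step 2. [(-6*(4*x)) - 1 = 23] peel the -1: add 1 from each side ⇒ sub: -6*(4*x) = 24.
Step 3. [-6*(4*x) = 24] -6 out front; divide by -6. So div: 4*x = -4.
Step 4. [4*x = -4] LHS = 4·(…); ÷4 both sides ⇒ div: x = -1.

Answer: x ∈ {-1}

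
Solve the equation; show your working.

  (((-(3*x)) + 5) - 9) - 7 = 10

Step 1. [(((-(3*x)) + 5) - 9) - 7 = 10] add 7: x sits inside (… - 7). So sub: ((-(3*x)) + 5) - 9 = 17.
Step 2. [((-(3*x)) + 5) - 9 = 17] -9 is outermost — add 9 both sides, so sub: (-(3*x)) + 5 = 26.
Step 3. [(-(3*x)) + 5 = 26] 5 comes off first (subtract 5) ⇒ sub: -(3*x) = 21.
Step 4. [-(3*x) = 21] leading − — multiply by −1, so neg: 3*x = -21.
Step 5. [3*x = -21] 3 out front; divide by 3. So div: x = -7.

Answer: x ∈ {-7}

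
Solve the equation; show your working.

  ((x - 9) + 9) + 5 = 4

Step 1. [((x - 9) + 9) + 5 = 4] subtract 5: x sits inside (… + 5), so sub: (x - 9) + 9 = -1.
Step 2. [(x - 9) + 9 = -1] subtract 9: x sits inside (… + 9) ⇒ sub: x - 9 = -10.
Step 3. [x - 9 = -10] peel the -9: add 9 from each side ⇒ sub: x = -1.

Answer: x ∈ {-1}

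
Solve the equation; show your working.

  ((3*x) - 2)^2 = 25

Step 1. [((3*x) - 2)^2 = 25] 25 ≥ 0, LHS is (·)² — take ±√, so sqrt: (3*x) - 2 = 5 or -5.
Step 2. [(3*x) - 2 = 5 or -5] the outer -2 inverts by adding 2. So sub: 3*x = 7 or -3.
Step 3. [3*x = 7 or -3] leading coefficient 3: divide by 3, so div: x = 7/3 or -1.

Answer: x ∈ {-1, 7/3}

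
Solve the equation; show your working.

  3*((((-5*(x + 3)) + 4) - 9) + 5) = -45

Step 1. [3*((((-5*(x + 3)) + 4) - 9) + 5) = -45] divide by the outer 3 ⇒ div: (((-5*(x + 3)) + 4) - 9) + 5 = -15.
Step 2. [(((-5*(x + 3)) + 4) - 9) + 5 = -15] the outer +5 inverts by subtracting 5. So sub: ((-5*(x + 3)) + 4) - 9 = -20.
Step 3. [((-5*(x + 3)) + 4) - 9 = -20] add 9: x sits inside (… - 9) ⇒ sub: (-5*(x + 3)) + 4 = -11.
Step 4. [(-5*(x + 3)) + 4 = -11] subtract 4: x sits inside (… + 4), so sub: -5*(x + 3) = -15.
Step 5. [-5*(x + 3) = -15] LHS = -5·(…); ÷-5 both sides ⇒ div: x + 3 = 3.
Step 6. [x + 3 = 3] subtract 3: x sits inside (… + 3) ⇒ sub: x = 0.

Answer: x ∈ {0}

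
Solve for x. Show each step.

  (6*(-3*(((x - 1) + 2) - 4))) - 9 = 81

Step 1. [(6*(-3*(((x - 1) + 2) - 4))) - 9 = 81] the outer -9 inverts by adding 9, so sub: 6*(-3*(((x - 1) + 2) - 4)) = 90.
Step 2. [6*(-3*(((x - 1) + 2) - 4)) = 90] divide by the outer 6. So div: -3*(((x - 1) + 2) - 4) = 15.
Step 3. [-3*(((x - 1) + 2) - 4) = 15] -3 out front; divide by -3 ⇒ div: ((x - 1) + 2) - 4 = -5.
Step 4. [((x - 1) + 2) - 4 = -5] -4 is outermost — add 4 both sides. So sub: (x - 1) + 2 = -1.
Step 5. [(x - 1) + 2 = -1] +2 is outermost — subtract 2 both sides. So sub: x - 1 = -3.
Step 6. [x - 1 = -3] -1 is outermost — add 1 both sides ⇒ sub: x = -2.

Answer: x ∈ {-2}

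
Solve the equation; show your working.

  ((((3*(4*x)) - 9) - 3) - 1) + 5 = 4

Step 1. [((((3*(4*x)) - 9) - 3) - 1) + 5 = 4] 5 comes off first (subtract 5) ⇒ sub: (((3*(4*x)) - 9) - 3) - 1 = -1.
Step 2. [(((3*(4*x)) - 9) - 3) - 1 = -1] the outer -1 inverts by adding 1. So sub: ((3*(4*x)) - 9) - 3 = 0.
Step 3. [((3*(4*x)) - 9) - 3 = 0] 3 comes off first (add 3). So sub: (3*(4*x)) - 9 = 3.
Step 4. [(3*(4*x)) - 9 = 3] the outer -9 inverts by adding 9 ⇒ sub: 3*(4*x) = 12.
Step 5. [3*(4*x) = 12] 3 out front; divide by 3. So div: 4*x = 4.
Step 6. [4*x = 4] divide by the outer 4 ⇒ div: x = 1.

Answer: x ∈ {1}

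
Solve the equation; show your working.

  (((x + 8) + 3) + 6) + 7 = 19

Step 1. [(((x + 8) + 3) + 6) + 7 = 19] peel the +7: subtract 7 from each side, so sub: ((x + 8) + 3) + 6 = 12.
Step 2. [((x + 8) + 3) + 6 = 12] the outer +6 inverts by subtracting 6. So sub: (x + 8) + 3 = 6.
Step 3. [(x + 8) + 3 = 6] 3 comes off first (subtract 3), so sub: x + 8 = 3.
Step 4. [x + 8 = 3] peel the +8: subtract 8 from each side. So sub: x = -5.

Answer: x ∈ {-5}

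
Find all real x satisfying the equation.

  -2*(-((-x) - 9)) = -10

Step 1. [-2*(-((-x) - 9)) = -10] -2·(inner) — divide through by -2. So div: -((-x) - 9) = 5.
Step 2. [-((-x) - 9) = 5] leading − — multiply by −1 ⇒ neg: (-x) - 9 = -5.
Step 3. [(-x) - 9 = -5] add 9: x sits inside (… - 9). So sub: -x = 4.
Step 4. [-x = 4] leading − — multiply by −1 ⇒ neg: x = -4.

Answer: x ∈ {-4}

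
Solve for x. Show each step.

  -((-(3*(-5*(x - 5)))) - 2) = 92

Step 1. [-((-(3*(-5*(x - 5)))) - 2) = 92] LHS negated; negate both sides ⇒ neg: (-(3*(-5*(x - 5)))) - 2 = -92.
Step 2. [(-(3*(-5*(x - 5)))) - 2 = -92] -2 is outermost — add 2 both sides, so sub: -(3*(-5*(x - 5))) = -90.
Step 3. [-(3*(-5*(x - 5))) = -90] flip signs both sides. So neg: 3*(-5*(x - 5)) = 90.
Step 4. [3*(-5*(x - 5)) = 90] LHS = 3·(…); ÷3 both sides ⇒ div: -5*(x - 5) = 30.
Step 5. [-5*(x - 5) = 30] -5 out front; divide by -5, so div: x - 5 = -6.
Step 6. [x - 5 = -6] the outer -5 inverts by adding 5 ⇒ sub: x = -1.

Answer: x ∈ {-1}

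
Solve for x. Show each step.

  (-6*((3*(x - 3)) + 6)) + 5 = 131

Step 1. [(-6*((3*(x - 3)) + 6)) + 5 = 131] the outer +5 inverts by subtracting 5 ⇒ sub: -6*((3*(x - 3)) + 6) = 126.
Step 2. [-6*((3*(x - 3)) + 6) = 126] -6·(inner) — divide through by -6, so div: (3*(x - 3)) + 6 = -21.
Step 3. [(3*(x - 3)) + 6 = -21] 6 comes off first (subtract 6), so sub: 3*(x - 3) = -27.
Step 4. [3*(x - 3) = -27] 3 out front; divide by 3. So div: x - 3 = -9.
Step 5. [x - 3 = -9] add 3: x sits inside (… - 3). So sub: x = -6.

Answer: x ∈ {-6}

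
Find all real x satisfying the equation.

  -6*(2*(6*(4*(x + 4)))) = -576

Step 1. [-6*(2*(6*(4*(x + 4)))) = -576] LHS = -6·(…); ÷-6 both sides, so div: 2*(6*(4*(x + 4))) = 96.
Step 2. [2*(6*(4*(x + 4))) = 96] divide by the outer 2, so div: 6*(4*(x + 4)) = 48.
Step 3. [6*(4*(x + 4)) = 48] 6·(inner) — divide through by 6, so div: 4*(x + 4) = 8.
Step 4. [4*(x + 4) = 8] LHS = 4·(…); ÷4 both sides. So div: x + 4 = 2.
Step 5. [x + 4 = 2] 4 comes off first (subtract 4) ⇒ sub: x = -2.

Answer: x ∈ {-2}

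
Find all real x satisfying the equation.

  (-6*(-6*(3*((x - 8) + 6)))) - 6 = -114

Step 1. [(-6*(-6*(3*((x - 8) + 6)))) - 6 = -114] 6 comes off first (add 6) ⇒ sub: -6*(-6*(3*((x - 8) + 6))) = -108.
Step 2. [-6*(-6*(3*((x - 8) + 6))) = -108] -6·(inner) — divide through by -6 ⇒ div: -6*(3*((x - 8) + 6)) = 18.
Step 3. [-6*(3*((x - 8) + 6)) = 18] -6 out front; divide by -6 ⇒ div: 3*((x - 8) + 6) = -3.
Step 4. [3*((x - 8) + 6) = -3] 3·(inner) — divide through by 3. So div: (x - 8) + 6 = -1.
Step 5. [(x - 8) + 6 = -1] peel the +6: subtract 6 from each side, so sub: x - 8 = -7.
Step 6. [x - 8 = -7] peel the -8: add 8 from each side ⇒ sub: x = 1.

Answer: x ∈ {1}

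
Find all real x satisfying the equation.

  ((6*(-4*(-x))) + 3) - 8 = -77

Step 1. [((6*(-4*(-x))) + 3) - 8 = -77] 8 comes off first (add 8). So sub: (6*(-4*(-x))) + 3 = -69.
Step 2. [(6*(-4*(-x))) + 3 = -69] the outer +3 inverts by subtracting 3 ⇒ sub: 6*(-4*(-x)) = -72.
Step 3. [6*(-4*(-x)) = -72] 6 out front; divide by 6 ⇒ div: -4*(-x) = -12.
Step 4. [-4*(-x) = -12] LHS = -4·(…); ÷-4 both sides. So div: -x = 3.
Step 5. [-x = 3] flip signs both sides ⇒ neg: x = -3.

Answer: x ∈ {-3}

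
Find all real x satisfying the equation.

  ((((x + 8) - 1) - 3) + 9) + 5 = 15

Step 1. [((((x + 8) - 1) - 3) + 9) + 5 = 15] +5 is outermost — subtract 5 both sides. So sub: (((x + 8) - 1) - 3) + 9 = 10.
Step 2. [(((x + 8) - 1) - 3) + 9 = 10] peel the +9: subtract 9 from each side ⇒ sub: ((x + 8) - 1) - 3 = 1.
Step 3. [((x + 8) - 1) - 3 = 1] peel the -3: add 3 from each side. So sub: (x + 8) - 1 = 4.
Step 4. [(x + 8) - 1 = 4] add 1: x sits inside (… - 1), so sub: x + 8 = 5.
Step 5. [x + 8 = 5] 8 comes off first (subtract 8), so sub: x = -3.

Answer: x ∈ {-3}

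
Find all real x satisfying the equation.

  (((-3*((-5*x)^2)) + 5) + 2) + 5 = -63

Step 1. [(((-3*((-5*x)^2)) + 5) + 2) + 5 = -63] peel the +5: subtract 5 from each side, so sub: ((-3*((-5*x)^2)) + 5) + 2 = -68.
Step 2. [((-3*((-5*x)^2)) + 5) + 2 = -68] peel the +2: subtract 2 from each side, so sub: (-3*((-5*x)^2)) + 5 = -70.
Step 3. [(-3*((-5*x)^2)) + 5 = -70] +5 is outermost — subtract 5 both sides, so sub: -3*((-5*x)^2) = -75.
Step 4. [-3*((-5*x)^2) = -75] leading coefficient -3: divide by -3 ⇒ div: (-5*x)^2 = 25.
Step 5. [(-5*x)^2 = 25] √ both sides: 25 ≥ 0 gives two branches. So sqrt: -5*x = 5 or -5.
Step 6. [-5*x = 5 or -5] -5·(inner) — divide through by -5. So div: x = -1 or 1.

Answer: x ∈ {-1, 1}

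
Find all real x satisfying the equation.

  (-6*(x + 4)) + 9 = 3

Step 1. [(-6*(x + 4)) + 9 = 3] peel the +9: subtract 9 from each side ⇒ sub: -6*(x + 4) = -6.
Step 2. [-6*(x + 4) = -6] divide by the outer -6 ⇒ div: x + 4 = 1.
Step 3. [x + 4 = 1] subtract 4: x sits inside (… + 4). So sub: x = -3.

Answer: x ∈ {-3}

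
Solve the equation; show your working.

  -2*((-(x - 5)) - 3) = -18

Step 1. [-2*((-(x - 5)) - 3) = -18] LHS = -2·(…); ÷-2 both sides. So div: (-(x - 5)) - 3 = 9.
Step 2. [(-(x - 5)) - 3 = 9] add 3: x sits inside (… - 3), so sub: -(x - 5) = 12.
Step 3. [-(x - 5) = 12] flip signs both sides. So neg: x - 5 = -12.
Step 4. [x - 5 = -12] add 5: x sits inside (… - 5), so sub: x = -7.

Answer: x ∈ {-7}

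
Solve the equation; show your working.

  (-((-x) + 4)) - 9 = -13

Step 1. [(-((-x) + 4)) - 9 = -13] 9 comes off first (add 9), so sub: -((-x) + 4) = -4.
Step 2. [-((-x) + 4) = -4] leading − — multiply by −1 ⇒ neg: (-x) + 4 = 4.
Step 3. [(-x) + 4 = 4] the outer +4 inverts by subtracting 4, so sub: -x = 0.
Step 4. [-x = 0] leading − — multiply by −1 ⇒ neg: x = 0.

Answer: x ∈ {0}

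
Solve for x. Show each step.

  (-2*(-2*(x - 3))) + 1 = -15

Step 1. [(-2*(-2*(x - 3))) + 1 = -15] peel the +1: subtract 1 from each side, so sub: -2*(-2*(x - 3)) = -16.
Step 2. [-2*(-2*(x - 3)) = -16] divide by the outer -2. So div: -2*(x - 3) = 8.
Step 3. [-2*(x - 3) = 8] -2 out front; divide by -2 ⇒ div: x - 3 = -4.
Step 4. [x - 3 = -4] peel the -3: add 3 from each side ⇒ sub: x = -1.

Answer: x ∈ {-1}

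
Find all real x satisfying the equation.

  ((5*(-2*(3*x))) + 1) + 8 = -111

Step 1. [((5*(-2*(3*x))) + 1) + 8 = -111] +8 is outermost — subtract 8 both sides, so sub: (5*(-2*(3*x))) + 1 = -119.
Step 2. [(5*(-2*(3*x))) + 1 = -119] the outer +1 inverts by subtracting 1. So sub: 5*(-2*(3*x)) = -120.
Step 3. [5*(-2*(3*x)) = -120] 5·(inner) — divide through by 5 ⇒ div: -2*(3*x) = -24.
Step 4. [-2*(3*x) = -24] -2·(inner) — divide through by -2, so div: 3*x = 12.
Step 5. [3*x = 12] 3 out front; divide by 3 ⇒ div: x = 4.

Answer: x ∈ {4}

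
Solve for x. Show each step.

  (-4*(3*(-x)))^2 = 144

Step 1. [(-4*(3*(-x)))^2 = 144] √ both sides: 144 ≥ 0 gives two branches ⇒ sqrt: -4*(3*(-x)) = 12 or -12.
Step 2. [-4*(3*(-x)) = 12 or -12] divide by the outer -4, so div: 3*(-x) = -3 or 3.
Step 3. [3*(-x) = -3 or 3] LHS = 3·(…); ÷3 both sides, so div: -x = -1 or 1.
Step 4. [-x = -1 or 1] flip signs both sides. So neg: x = 1 or -1.

Answer: x ∈ {-1, 1}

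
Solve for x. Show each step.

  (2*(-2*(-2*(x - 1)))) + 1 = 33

Step 1. [(2*(-2*(-2*(x - 1)))) + 1 = 33] +1 is outermost — subtract 1 both sides. So sub: 2*(-2*(-2*(x - 1))) = 32.
Step 2. [2*(-2*(-2*(x - 1))) = 32] 2·(inner) — divide through by 2, so div: -2*(-2*(x - 1)) = 16.
Step 3. [-2*(-2*(x - 1)) = 16] leading coefficient -2: divide by -2, so div: -2*(x - 1) = -8.
Step 4. [-2*(x - 1) = -8] leading coefficient -2: divide by -2 ⇒ div: x - 1 = 4.
Step 5. [x - 1 = 4] add 1: x sits inside (… - 1). So sub: x = 5.

Answer: x ∈ {5}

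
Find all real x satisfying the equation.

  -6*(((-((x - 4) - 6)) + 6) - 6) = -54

Step 1. [-6*(((-((x - 4) - 6)) + 6) - 6) = -54] -6 out front; divide by -6, so div: ((-((x - 4) - 6)) + 6) - 6 = 9.
Step 2. [((-((x - 4) - 6)) + 6) - 6 = 9] -6 is outermost — add 6 both sides ⇒ sub: (-((x - 4) - 6)) + 6 = 15.
Step 3. [(-((x - 4) - 6)) + 6 = 15] peel the +6: subtract 6 from each side ⇒ sub: -((x - 4) - 6) = 9.
Step 4. [-((x - 4) - 6) = 9] leading − — multiply by −1 ⇒ neg: (x - 4) - 6 = -9.
Step 5. [(x - 4) - 6 = -9] 6 comes off first (add 6) ⇒ sub: x - 4 = -3.
Step 6. [x - 4 = -3] add 4: x sits inside (… - 4), so sub: x = 1.

Answer: x ∈ {1}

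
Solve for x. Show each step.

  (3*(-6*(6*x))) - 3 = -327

Step 1. [(3*(-6*(6*x))) - 3 = -327] common factor 3 (LHS and -327) — divide through ⇒ factor: (-6*(6*x)) - 1 = -109.
Step 2. [(-6*(6*x)) - 1 = -109] the outer -1 inverts by adding 1. So sub: -6*(6*x) = -108.
Step 3. [-6*(6*x) = -108] leading coefficient -6: divide by -6, so div: 6*x = 18.
Step 4. [6*x = 18] 6 out front; divide by 6. So div: x = 3.

Answer: x ∈ {3}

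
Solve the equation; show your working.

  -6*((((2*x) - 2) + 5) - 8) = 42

Step 1. [-6*((((2*x) - 2) + 5) - 8) = 42] -6 out front; divide by -6. So div: (((2*x) - 2) + 5) - 8 = -7.
Step 2. [(((2*x) - 2) + 5) - 8 = -7] add 8: x sits inside (… - 8) ⇒ sub: ((2*x) - 2) + 5 = 1.
Step 3. [((2*x) - 2) + 5 = 1] 5 comes off first (subtract 5). So sub: (2*x) - 2 = -4.
Step 4. [(2*x) - 2 = -4] the outer -2 inverts by adding 2. So sub: 2*x = -2.
Step 5. [2*x = -2] LHS = 2·(…); ÷2 both sides ⇒ div: x = -1.

Answer: x ∈ {-1}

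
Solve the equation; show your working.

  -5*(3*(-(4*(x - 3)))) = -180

Step 1. [-5*(3*(-(4*(x - 3)))) = -180] divide by the outer -5, so div: 3*(-(4*(x - 3))) = 36.
Step 2. [3*(-(4*(x - 3))) = 36] leading coefficient 3: divide by 3. So div: -(4*(x - 3)) = 12.
Step 3. [-(4*(x - 3)) = 12] leading − — multiply by −1. So neg: 4*(x - 3) = -12.
Step 4. [4*(x - 3) = -12] LHS = 4·(…); ÷4 both sides, so div: x - 3 = -3.
Step 5. [x - 3 = -3] peel the -3: add 3 from each side, so sub: x = 0.

Answer: x ∈ {0}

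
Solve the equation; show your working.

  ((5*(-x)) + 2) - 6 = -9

Step 1. [((5*(-x)) + 2) - 6 = -9] add 6: x sits inside (… - 6). So sub: (5*(-x)) + 2 = -3.
Step 2. [(5*(-x)) + 2 = -3] subtract 2: x sits inside (… + 2) ⇒ sub: 5*(-x) = -5.
Step 3. [5*(-x) = -5] LHS = 5·(…); ÷5 both sides, so div: -x = -1.
Step 4. [-x = -1] flip signs both sides. So neg: x = 1.

Answer: x ∈ {1}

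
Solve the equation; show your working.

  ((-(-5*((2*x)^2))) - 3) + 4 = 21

Step 1. [((-(-5*((2*x)^2))) - 3) + 4 = 21] the outer +4 inverts by subtracting 4 ⇒ sub: (-(-5*((2*x)^2))) - 3 = 17.
Step 2. [(-(-5*((2*x)^2))) - 3 = 17] the outer -3 inverts by adding 3, so sub: -(-5*((2*x)^2)) = 20.
Step 3. [-(-5*((2*x)^2)) = 20] leading − — multiply by −1, so neg: -5*((2*x)^2) = -20.
Step 4. [-5*((2*x)^2) = -20] divide by the outer -5, so div: (2*x)^2 = 4.
Step 5. [(2*x)^2 = 4] 4 ≥ 0, LHS is (·)² — take ±√ ⇒ sqrt: 2*x = 2 or -2.
Step 6. [2*x = 2 or -2] 2 out front; divide by 2 ⇒ div: x = 1 or -1.

Answer: x ∈ {-1, 1}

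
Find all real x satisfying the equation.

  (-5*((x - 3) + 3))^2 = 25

Step 1. [(-5*((x - 3) + 3))^2 = 25] LHS squared, RHS 25 ≥ 0: apply √ (±). So sqrt: -5*((x - 3) + 3) = 5 or -5.
Step 2. [-5*((x - 3) + 3) = 5 or -5] leading coefficient -5: divide by -5, so div: (x - 3) + 3 = -1 or 1.
Step 3. [(x - 3) + 3 = -1 or 1] the outer +3 inverts by subtracting 3 ⇒ sub: x - 3 = -4 or -2.
Step 4. [x - 3 = -4 or -2] peel the -3: add 3 from each side, so sub: x = -1 or 1.

Answer: x ∈ {-1, 1}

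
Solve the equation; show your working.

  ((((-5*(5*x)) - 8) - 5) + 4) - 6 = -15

Step 1. [((((-5*(5*x)) - 8) - 5) + 4) - 6 = -15] -6 is outermost — add 6 both sides. So sub: (((-5*(5*x)) - 8) - 5) + 4 = -9.
Step 2. [(((-5*(5*x)) - 8) - 5) + 4 = -9] 4 comes off first (subtract 4), so sub: ((-5*(5*x)) - 8) - 5 = -13.
Step 3. [((-5*(5*x)) - 8) - 5 = -13] the outer -5 inverts by adding 5. So sub: (-5*(5*x)) - 8 = -8.
Step 4. [(-5*(5*x)) - 8 = -8] the outer -8 inverts by adding 8, so sub: -5*(5*x) = 0.
Step 5. [-5*(5*x) = 0] leading coefficient -5: divide by -5, so div: 5*x = 0.
Step 6. [5*x = 0] 5·(inner) — divide through by 5 ⇒ div: x = 0.

Answer: x ∈ {0}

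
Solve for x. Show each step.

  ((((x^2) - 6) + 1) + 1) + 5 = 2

Step 1. [((((x^2) - 6) + 1) + 1) + 5 = 2] subtract 5: x sits inside (… + 5) ⇒ sub: (((x^2) - 6) + 1) + 1 = -3.
Step 2. [(((x^2) - 6) + 1) + 1 = -3] the outer +1 inverts by subtracting 1, so sub: ((x^2) - 6) + 1 = -4.
Step 3. [((x^2) - 6) + 1 = -4] subtract 1: x sits inside (… + 1) ⇒ sub: (x^2) - 6 = -5.
Step 4. [(x^2) - 6 = -5] the outer -6 inverts by adding 6. So sub: x^2 = 1.
Step 5. [x^2 = 1] √ both sides: 1 ≥ 0 gives two branches. So sqrt: x = 1 or -1.

Answer: x ∈ {-1, 1}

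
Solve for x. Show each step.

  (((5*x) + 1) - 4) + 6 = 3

Step 1. [(((5*x) + 1) - 4) + 6 = 3] subtract 6: x sits inside (… + 6) ⇒ sub: ((5*x) + 1) - 4 = -3.
Step 2. [((5*x) + 1) - 4 = -3] -4 is outermost — add 4 both sides. So sub: (5*x) + 1 = 1.
Step 3. [(5*x) + 1 = 1] subtract 1: x sits inside (… + 1) ⇒ sub: 5*x = 0.
Step 4. [5*x = 0] 5·(inner) — divide through by 5 ⇒ div: x = 0.

Answer: x ∈ {0}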